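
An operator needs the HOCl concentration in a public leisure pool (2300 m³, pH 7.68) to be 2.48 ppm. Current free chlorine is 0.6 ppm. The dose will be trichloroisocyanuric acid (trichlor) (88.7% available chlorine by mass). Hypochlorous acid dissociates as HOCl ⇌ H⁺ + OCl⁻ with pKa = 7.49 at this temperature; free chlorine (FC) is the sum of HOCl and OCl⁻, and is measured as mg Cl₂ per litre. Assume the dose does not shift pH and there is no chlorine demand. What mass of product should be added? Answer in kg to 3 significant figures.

Volume: 2300 m³ = 2,300,000 L.
[OCl⁻]/[HOCl] = 10^(pH − pKa) = 10^(7.68 − 7.49) = 1.549; fraction as HOCl = 1/(1 + 1.549) = 0.3923.
Free chlorine required for 2.48 ppm HOCl: 2.48 / 0.3923 = 6.321 ppm.
FC to add: 6.321 − 0.6 = 5.721 mg/L as Cl₂.
Cl₂ equivalent: 5.721 mg/L × 2,300,000 L = 13,160 g.
Product at 88.7% available Cl: 13,160 / 0.887 = 14,830 g.

14.8 kg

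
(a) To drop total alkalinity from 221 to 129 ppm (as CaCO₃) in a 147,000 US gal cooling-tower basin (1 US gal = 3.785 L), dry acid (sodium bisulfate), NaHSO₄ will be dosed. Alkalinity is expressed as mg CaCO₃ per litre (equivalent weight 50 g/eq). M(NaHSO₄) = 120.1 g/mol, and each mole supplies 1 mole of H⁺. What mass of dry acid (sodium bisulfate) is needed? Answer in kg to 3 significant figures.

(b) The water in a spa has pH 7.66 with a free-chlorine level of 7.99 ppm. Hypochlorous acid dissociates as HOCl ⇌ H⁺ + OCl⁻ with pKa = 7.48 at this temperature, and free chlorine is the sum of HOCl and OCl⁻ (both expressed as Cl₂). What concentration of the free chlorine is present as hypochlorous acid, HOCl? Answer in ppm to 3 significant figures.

(a) Volume: 147,000 US gal × 3.785 L/gal = 556,395 L.
(a) Alkalinity to neutralize: (221 − 129) = 92 mg/L as CaCO₃ × 556,395 L = 51,190 g as CaCO₃.
(a) Equivalents of H⁺ required: 51,190 ÷ 50 g/eq = 1024 eq = 1024 mol NaHSO₄.
(a) Mass of NaHSO₄: 1024 × 120.1 = 123,000 g.

(b) [OCl⁻]/[HOCl] = 10^(pH − pKa) = 10^(7.66 − 7.48) = 10^0.18 = 1.514.
(b) Fraction as HOCl = 1 / (1 + 1.514) = 0.3978.
(b) HOCl = 0.3978 × 7.99 ppm = 3.179 ppm.

(a) 123 kg; (b) 3.18 ppm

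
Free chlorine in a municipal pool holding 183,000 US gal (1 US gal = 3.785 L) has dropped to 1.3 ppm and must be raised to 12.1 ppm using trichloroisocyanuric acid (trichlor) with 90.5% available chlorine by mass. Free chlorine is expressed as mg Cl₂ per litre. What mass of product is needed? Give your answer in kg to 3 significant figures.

8.27 kg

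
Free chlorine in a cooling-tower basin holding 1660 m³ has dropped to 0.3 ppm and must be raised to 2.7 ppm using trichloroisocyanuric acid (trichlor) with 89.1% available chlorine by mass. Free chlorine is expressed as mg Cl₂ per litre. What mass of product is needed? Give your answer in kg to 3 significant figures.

4.47 kg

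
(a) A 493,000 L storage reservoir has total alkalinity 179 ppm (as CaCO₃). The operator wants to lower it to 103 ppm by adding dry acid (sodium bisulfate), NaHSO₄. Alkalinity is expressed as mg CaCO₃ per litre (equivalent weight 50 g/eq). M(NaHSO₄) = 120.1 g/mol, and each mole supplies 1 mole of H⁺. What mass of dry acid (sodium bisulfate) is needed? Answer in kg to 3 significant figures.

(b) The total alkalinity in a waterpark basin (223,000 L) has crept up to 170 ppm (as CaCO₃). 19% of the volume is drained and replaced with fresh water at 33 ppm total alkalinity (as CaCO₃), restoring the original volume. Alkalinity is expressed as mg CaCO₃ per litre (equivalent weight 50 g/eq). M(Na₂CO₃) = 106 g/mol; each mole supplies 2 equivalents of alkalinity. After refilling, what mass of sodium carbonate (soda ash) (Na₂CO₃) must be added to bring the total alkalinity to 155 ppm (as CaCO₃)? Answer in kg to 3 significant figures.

(a) Alkalinity to neutralize: (179 − 103) = 76 mg/L as CaCO₃ × 493,000 L = 37,470 g as CaCO₃.
(a) Equivalents of H⁺ required: 37,470 ÷ 50 g/eq = 749.4 eq = 749.4 mol NaHSO₄.
(a) Mass of NaHSO₄: 749.4 × 120.1 = 90,000 g.

(b) After draining 19% and refilling: 170 × 0.81 + 33 × 0.19 = 143.97 ppm.
(b) Deficit to target: 155 − 143.97 = 11.03 mg/L.
(b) As CaCO₃: 11.03 mg/L × 223,000 L = 2460 g; ÷ 50 g/eq ÷ 2 = 24.6 mol Na₂CO₃.
(b) Mass: 24.6 × 106 = 2607 g.

(a) 90.0 kg; (b) 2.61 kg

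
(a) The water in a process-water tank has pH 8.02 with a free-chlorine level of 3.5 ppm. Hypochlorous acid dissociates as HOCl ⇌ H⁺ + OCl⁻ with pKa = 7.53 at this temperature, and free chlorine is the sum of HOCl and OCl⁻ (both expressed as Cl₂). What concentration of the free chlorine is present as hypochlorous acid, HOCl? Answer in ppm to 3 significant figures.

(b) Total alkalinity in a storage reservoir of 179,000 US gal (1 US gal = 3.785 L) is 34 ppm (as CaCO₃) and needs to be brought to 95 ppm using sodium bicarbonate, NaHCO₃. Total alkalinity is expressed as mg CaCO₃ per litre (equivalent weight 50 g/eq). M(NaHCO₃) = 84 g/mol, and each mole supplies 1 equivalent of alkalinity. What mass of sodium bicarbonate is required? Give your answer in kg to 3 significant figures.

(a) 0.856 ppm; (b) 69.4 kg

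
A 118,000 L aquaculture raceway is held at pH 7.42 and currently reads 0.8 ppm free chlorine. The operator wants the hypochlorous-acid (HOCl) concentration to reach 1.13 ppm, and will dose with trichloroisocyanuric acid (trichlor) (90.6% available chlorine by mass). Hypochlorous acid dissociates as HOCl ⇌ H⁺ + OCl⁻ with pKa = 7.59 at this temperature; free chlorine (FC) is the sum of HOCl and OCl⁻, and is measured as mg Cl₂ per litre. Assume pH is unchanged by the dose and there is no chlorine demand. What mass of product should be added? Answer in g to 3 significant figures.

142 g

[OCl⁻]/[HOCl] = 10^(pH − pKa) = 10^(7.42 − 7.59) = 0.6761; fraction as HOCl = 1/(1 + 0.6761) = 0.5966.
Free chlorine required for 1.13 ppm HOCl: 1.13 / 0.5966 = 1.894 ppm.
FC to add: 1.894 − 0.8 = 1.094 mg/L as Cl₂.
Cl₂ equivalent: 1.094 mg/L × 118,000 L = 129.1 g.
Product at 90.6% available Cl: 129.1 / 0.906 = 142.5 g.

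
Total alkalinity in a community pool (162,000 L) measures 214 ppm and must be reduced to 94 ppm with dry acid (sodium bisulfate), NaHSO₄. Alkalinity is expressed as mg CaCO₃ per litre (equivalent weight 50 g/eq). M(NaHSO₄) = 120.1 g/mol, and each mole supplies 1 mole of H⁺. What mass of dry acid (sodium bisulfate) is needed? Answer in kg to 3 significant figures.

46.7 kg

Alkalinity to neutralize: (214 − 94) = 120 mg/L as CaCO₃ × 162,000 L = 19,440 g as CaCO₃.
Equivalents of H⁺ required: 19,440 ÷ 50 g/eq = 388.8 eq = 388.8 mol NaHSO₄.
Mass of NaHSO₄: 388.8 × 120.1 = 46,690 g.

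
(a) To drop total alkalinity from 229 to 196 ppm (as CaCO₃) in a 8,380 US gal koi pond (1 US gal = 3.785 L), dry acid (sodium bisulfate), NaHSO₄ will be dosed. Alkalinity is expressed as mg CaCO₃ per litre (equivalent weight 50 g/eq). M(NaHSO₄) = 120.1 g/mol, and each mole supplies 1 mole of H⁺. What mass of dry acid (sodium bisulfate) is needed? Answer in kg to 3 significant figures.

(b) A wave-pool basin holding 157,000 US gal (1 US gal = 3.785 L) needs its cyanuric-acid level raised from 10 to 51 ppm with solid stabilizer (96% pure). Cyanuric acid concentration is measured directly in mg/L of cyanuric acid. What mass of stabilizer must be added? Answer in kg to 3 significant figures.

(a) 2.51 kg; (b) 25.4 kg

(a) Volume: 8,380 US gal × 3.785 L/gal = 31,718 L.
(a) Alkalinity to neutralize: (229 − 196) = 33 mg/L as CaCO₃ × 31,718 L = 1047 g as CaCO₃.
(a) Equivalents of H⁺ required: 1047 ÷ 50 g/eq = 20.93 eq = 20.93 mol NaHSO₄.
(a) Mass of NaHSO₄: 20.93 × 120.1 = 2514 g.

(b) Volume: 157,000 US gal × 3.785 L/gal = 594,245 L.
(b) CYA to add: (51 − 10) = 41 mg/L × 594,245 L = 24,360 g cyanuric acid.
(b) At 96% purity: 24,360 / 0.96 = 25,380 g product.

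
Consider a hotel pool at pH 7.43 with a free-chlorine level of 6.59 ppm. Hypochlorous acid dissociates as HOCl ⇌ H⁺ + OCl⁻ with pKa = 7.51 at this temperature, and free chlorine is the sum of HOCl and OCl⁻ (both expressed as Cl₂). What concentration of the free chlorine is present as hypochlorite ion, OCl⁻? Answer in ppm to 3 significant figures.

[OCl⁻]/[HOCl] = 10^(pH − pKa) = 10^(7.43 − 7.51) = 10^-0.08 = 0.8318.
Fraction as HOCl = 1 / (1 + 0.8318) = 0.5459.
OCl⁻ = (1 − 0.5459) × 6.59 ppm = 2.992 ppm.

2.99 ppm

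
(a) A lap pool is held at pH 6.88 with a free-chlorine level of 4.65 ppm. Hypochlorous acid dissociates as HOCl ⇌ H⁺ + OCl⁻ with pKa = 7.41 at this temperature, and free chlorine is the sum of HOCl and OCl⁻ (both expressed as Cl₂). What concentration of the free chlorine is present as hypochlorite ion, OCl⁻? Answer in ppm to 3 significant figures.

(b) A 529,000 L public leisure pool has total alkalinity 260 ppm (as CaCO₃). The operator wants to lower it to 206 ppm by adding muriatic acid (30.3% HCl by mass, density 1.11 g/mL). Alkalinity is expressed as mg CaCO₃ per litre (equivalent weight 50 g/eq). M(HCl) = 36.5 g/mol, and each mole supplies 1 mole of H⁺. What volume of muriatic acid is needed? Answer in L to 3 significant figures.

(a) [OCl⁻]/[HOCl] = 10^(pH − pKa) = 10^(6.88 − 7.41) = 10^-0.53 = 0.2951.
(a) Fraction as HOCl = 1 / (1 + 0.2951) = 0.7721.
(a) OCl⁻ = (1 − 0.7721) × 4.65 ppm = 1.06 ppm.

(b) Alkalinity to neutralize: (260 − 206) = 54 mg/L as CaCO₃ × 529,000 L = 28,570 g as CaCO₃.
(b) Equivalents of H⁺ required: 28,570 ÷ 50 g/eq = 571.3 eq = 571.3 mol HCl.
(b) Mass of HCl: 571.3 × 36.5 = 20,850 g.
(b) Mass of 30.3% solution: 20,850 / 0.303 = 68,820 g.
(b) Volume: 68,820 g ÷ 1.11 g/mL = 62,000 mL.

(a) 1.06 ppm; (b) 62.0 L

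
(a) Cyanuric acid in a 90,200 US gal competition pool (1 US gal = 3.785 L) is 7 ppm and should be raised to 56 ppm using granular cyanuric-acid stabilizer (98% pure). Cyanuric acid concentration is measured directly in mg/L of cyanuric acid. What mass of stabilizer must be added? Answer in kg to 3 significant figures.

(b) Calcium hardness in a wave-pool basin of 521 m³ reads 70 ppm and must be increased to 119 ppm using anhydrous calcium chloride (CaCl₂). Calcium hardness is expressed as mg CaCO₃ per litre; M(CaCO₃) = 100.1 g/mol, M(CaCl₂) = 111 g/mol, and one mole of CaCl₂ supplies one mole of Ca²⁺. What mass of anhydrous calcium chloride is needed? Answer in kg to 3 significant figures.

(a) 17.1 kg; (b) 28.3 kg

(a) Volume: 90,200 US gal × 3.785 L/gal = 341,407 L.
(a) CYA to add: (56 − 7) = 49 mg/L × 341,407 L = 16,730 g cyanuric acid.
(a) At 98% purity: 16,730 / 0.98 = 17,070 g product.

(b) Volume: 521 m³ = 521,000 L.
(b) Hardness to add: (119 − 70) = 49 mg/L as CaCO₃ × 521,000 L = 25,530 g as CaCO₃.
(b) Moles of Ca²⁺ (1 mol Ca²⁺ ≡ 1 mol CaCO₃): 25,530 / 100.1 g/mol = 255 mol.
(b) Mass of CaCl₂: 255 × 111 = 28,310 g.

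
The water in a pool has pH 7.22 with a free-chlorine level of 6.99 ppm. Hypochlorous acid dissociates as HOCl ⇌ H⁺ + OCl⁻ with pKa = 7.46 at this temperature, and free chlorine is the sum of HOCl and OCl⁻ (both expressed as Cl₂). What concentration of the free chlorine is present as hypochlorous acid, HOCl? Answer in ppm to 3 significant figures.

4.44 ppm

[OCl⁻]/[HOCl] = 10^(pH − pKa) = 10^(7.22 − 7.46) = 10^-0.24 = 0.5754.
Fraction as HOCl = 1 / (1 + 0.5754) = 0.6347.
HOCl = 0.6347 × 6.99 ppm = 4.437 ppm.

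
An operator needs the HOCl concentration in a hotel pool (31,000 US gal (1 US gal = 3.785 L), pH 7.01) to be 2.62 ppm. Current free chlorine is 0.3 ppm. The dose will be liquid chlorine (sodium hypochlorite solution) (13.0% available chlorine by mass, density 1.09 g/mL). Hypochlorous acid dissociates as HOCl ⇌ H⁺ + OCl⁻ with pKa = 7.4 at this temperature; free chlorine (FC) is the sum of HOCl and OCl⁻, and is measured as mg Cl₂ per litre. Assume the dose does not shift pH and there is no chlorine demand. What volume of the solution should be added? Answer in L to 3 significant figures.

Volume: 31,000 US gal × 3.785 L/gal = 117,335 L.
[OCl⁻]/[HOCl] = 10^(pH − pKa) = 10^(7.01 − 7.4) = 0.4074; fraction as HOCl = 1/(1 + 0.4074) = 0.7105.
Free chlorine required for 2.62 ppm HOCl: 2.62 / 0.7105 = 3.687 ppm.
FC to add: 3.687 − 0.3 = 3.387 mg/L as Cl₂.
Cl₂ equivalent: 3.387 mg/L × 117,335 L = 397.5 g.
Product at 13.0% available Cl: 397.5 / 0.13 = 3057 g.
Volume: 3057 g ÷ 1.09 g/mL = 2805 mL.

2.80 L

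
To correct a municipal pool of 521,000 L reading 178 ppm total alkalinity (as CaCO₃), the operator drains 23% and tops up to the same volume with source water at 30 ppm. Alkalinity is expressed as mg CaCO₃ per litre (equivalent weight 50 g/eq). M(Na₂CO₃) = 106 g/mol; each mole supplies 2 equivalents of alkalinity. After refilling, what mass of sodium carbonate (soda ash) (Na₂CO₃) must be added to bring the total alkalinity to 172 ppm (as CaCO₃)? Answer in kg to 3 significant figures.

After draining 23% and refilling: 178 × 0.77 + 30 × 0.23 = 143.96 ppm.
Deficit to target: 172 − 143.96 = 28.04 mg/L.
As CaCO₃: 28.04 mg/L × 521,000 L = 14,610 g; ÷ 50 g/eq ÷ 2 = 146.1 mol Na₂CO₃.
Mass: 146.1 × 106 = 15,490 g.

15.5 kg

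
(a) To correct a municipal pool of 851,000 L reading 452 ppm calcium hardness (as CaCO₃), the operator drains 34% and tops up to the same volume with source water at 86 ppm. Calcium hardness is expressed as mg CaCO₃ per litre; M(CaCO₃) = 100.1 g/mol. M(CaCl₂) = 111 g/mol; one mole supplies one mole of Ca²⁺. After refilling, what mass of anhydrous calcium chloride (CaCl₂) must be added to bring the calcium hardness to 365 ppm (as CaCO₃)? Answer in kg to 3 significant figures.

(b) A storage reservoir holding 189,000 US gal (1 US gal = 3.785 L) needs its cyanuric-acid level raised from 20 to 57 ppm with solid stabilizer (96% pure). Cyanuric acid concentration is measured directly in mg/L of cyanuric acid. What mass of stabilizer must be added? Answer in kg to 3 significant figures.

(a) 35.3 kg; (b) 27.6 kg

(a) After draining 34% and refilling: 452 × 0.66 + 86 × 0.34 = 327.56 ppm.
(a) Deficit to target: 365 − 327.56 = 37.44 mg/L.
(a) As CaCO₃: 37.44 mg/L × 851,000 L = 31,860 g; ÷ 100.1 = 318.3 mol Ca²⁺.
(a) Mass: 318.3 × 111 = 35,330 g.

(b) Volume: 189,000 US gal × 3.785 L/gal = 715,365 L.
(b) CYA to add: (57 − 20) = 37 mg/L × 715,365 L = 26,470 g cyanuric acid.
(b) At 96% purity: 26,470 / 0.96 = 27,570 g product.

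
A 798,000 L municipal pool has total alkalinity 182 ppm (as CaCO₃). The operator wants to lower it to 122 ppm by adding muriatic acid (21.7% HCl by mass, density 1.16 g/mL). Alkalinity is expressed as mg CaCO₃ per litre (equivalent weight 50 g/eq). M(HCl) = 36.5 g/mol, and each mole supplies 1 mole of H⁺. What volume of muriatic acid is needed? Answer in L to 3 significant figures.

139 L

Alkalinity to neutralize: (182 − 122) = 60 mg/L as CaCO₃ × 798,000 L = 47,880 g as CaCO₃.
Equivalents of H⁺ required: 47,880 ÷ 50 g/eq = 957.6 eq = 957.6 mol HCl.
Mass of HCl: 957.6 × 36.5 = 34,950 g.
Mass of 21.7% solution: 34,950 / 0.217 = 161,100 g.
Volume: 161,100 g ÷ 1.16 g/mL = 138,900 mL.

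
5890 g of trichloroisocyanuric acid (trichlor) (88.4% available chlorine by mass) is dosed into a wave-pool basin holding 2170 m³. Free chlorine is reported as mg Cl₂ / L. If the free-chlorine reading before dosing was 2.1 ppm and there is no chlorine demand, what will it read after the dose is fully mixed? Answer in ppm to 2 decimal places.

Volume: 2170 m³ = 2,170,000 L.
Available chlorine delivered: 5890 g × 0.884 = 5207 g as Cl₂.
Concentration rise: 5207 g / 2,170,000 L = 2.399 mg/L = 2.40 ppm.
Final FC: 2.1 + 2.40 = 4.50 ppm.

4.50 ppm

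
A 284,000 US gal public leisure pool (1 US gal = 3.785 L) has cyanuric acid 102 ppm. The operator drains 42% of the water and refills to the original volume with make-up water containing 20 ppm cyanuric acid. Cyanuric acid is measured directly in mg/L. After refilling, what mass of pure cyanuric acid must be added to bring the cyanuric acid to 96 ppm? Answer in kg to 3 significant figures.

30.6 kg

Volume: 284,000 US gal × 3.785 L/gal = 1,074,940 L.
After draining 42% and refilling: 102 × 0.58 + 20 × 0.42 = 67.56 ppm.
Deficit to target: 96 − 67.56 = 28.44 mg/L.
Mass: 28.44 mg/L × 1,074,940 L = 30,570 g cyanuric acid.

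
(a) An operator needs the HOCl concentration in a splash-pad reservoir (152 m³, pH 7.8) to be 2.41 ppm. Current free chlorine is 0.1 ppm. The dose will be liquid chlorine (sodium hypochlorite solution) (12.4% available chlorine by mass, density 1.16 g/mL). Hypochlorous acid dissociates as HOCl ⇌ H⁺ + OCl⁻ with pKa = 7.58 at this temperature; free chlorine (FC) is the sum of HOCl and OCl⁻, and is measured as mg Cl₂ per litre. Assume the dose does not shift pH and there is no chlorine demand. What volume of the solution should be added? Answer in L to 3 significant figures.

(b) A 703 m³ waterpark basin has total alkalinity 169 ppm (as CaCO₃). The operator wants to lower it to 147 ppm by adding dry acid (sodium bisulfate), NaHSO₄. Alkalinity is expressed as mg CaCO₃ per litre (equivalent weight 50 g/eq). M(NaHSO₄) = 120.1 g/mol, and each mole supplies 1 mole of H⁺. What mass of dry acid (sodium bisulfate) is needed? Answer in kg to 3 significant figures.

(a) 6.67 L; (b) 37.1 kg

(a) Volume: 152 m³ = 152,000 L.
(a) [OCl⁻]/[HOCl] = 10^(pH − pKa) = 10^(7.8 − 7.58) = 1.66; fraction as HOCl = 1/(1 + 1.66) = 0.376.
(a) Free chlorine required for 2.41 ppm HOCl: 2.41 / 0.376 = 6.41 ppm.
(a) FC to add: 6.41 − 0.1 = 6.31 mg/L as Cl₂.
(a) Cl₂ equivalent: 6.31 mg/L × 152,000 L = 959.1 g.
(a) Product at 12.4% available Cl: 959.1 / 0.124 = 7734 g.
(a) Volume: 7734 g ÷ 1.16 g/mL = 6668 mL.

(b) Volume: 703 m³ = 703,000 L.
(b) Alkalinity to neutralize: (169 − 147) = 22 mg/L as CaCO₃ × 703,000 L = 15,470 g as CaCO₃.
(b) Equivalents of H⁺ required: 15,470 ÷ 50 g/eq = 309.3 eq = 309.3 mol NaHSO₄.
(b) Mass of NaHSO₄: 309.3 × 120.1 = 37,150 g.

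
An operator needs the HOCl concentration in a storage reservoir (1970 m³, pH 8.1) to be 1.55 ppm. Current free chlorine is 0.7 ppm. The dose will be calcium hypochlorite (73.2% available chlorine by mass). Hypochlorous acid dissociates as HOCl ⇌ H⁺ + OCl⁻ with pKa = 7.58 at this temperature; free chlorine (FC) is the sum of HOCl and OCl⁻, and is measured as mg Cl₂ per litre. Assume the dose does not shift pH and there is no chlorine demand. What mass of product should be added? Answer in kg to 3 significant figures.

16.1 kg

Volume: 1970 m³ = 1,970,000 L.
[OCl⁻]/[HOCl] = 10^(pH − pKa) = 10^(8.1 − 7.58) = 3.311; fraction as HOCl = 1/(1 + 3.311) = 0.2319.
Free chlorine required for 1.55 ppm HOCl: 1.55 / 0.2319 = 6.683 ppm.
FC to add: 6.683 − 0.7 = 5.983 mg/L as Cl₂.
Cl₂ equivalent: 5.983 mg/L × 1,970,000 L = 11,790 g.
Product at 73.2% available Cl: 11,790 / 0.732 = 16,100 g.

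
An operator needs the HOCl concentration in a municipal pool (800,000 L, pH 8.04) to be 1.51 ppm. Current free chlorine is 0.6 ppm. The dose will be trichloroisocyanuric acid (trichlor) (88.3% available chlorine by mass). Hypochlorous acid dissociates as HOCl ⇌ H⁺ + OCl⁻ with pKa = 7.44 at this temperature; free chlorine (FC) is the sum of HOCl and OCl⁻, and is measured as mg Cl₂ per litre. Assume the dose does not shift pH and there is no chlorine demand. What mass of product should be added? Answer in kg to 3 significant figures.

[OCl⁻]/[HOCl] = 10^(pH − pKa) = 10^(8.04 − 7.44) = 3.981; fraction as HOCl = 1/(1 + 3.981) = 0.2008.
Free chlorine required for 1.51 ppm HOCl: 1.51 / 0.2008 = 7.521 ppm.
FC to add: 7.521 − 0.6 = 6.921 mg/L as Cl₂.
Cl₂ equivalent: 6.921 mg/L × 800,000 L = 5537 g.
Product at 88.3% available Cl: 5537 / 0.883 = 6271 g.

6.27 kg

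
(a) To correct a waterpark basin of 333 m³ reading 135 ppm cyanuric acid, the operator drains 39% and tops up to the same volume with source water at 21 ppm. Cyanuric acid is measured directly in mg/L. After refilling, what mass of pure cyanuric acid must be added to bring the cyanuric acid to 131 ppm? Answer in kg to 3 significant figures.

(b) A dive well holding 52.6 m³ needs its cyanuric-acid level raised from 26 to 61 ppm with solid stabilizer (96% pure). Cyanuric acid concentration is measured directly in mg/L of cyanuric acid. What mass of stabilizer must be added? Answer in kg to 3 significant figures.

(a) Volume: 333 m³ = 333,000 L.
(a) After draining 39% and refilling: 135 × 0.61 + 21 × 0.39 = 90.54 ppm.
(a) Deficit to target: 131 − 90.54 = 40.46 mg/L.
(a) Mass: 40.46 mg/L × 333,000 L = 13,470 g cyanuric acid.

(b) Volume: 52.6 m³ = 52,600 L.
(b) CYA to add: (61 − 26) = 35 mg/L × 52,600 L = 1841 g cyanuric acid.
(b) At 96% purity: 1841 / 0.96 = 1918 g product.

(a) 13.5 kg; (b) 1.92 kg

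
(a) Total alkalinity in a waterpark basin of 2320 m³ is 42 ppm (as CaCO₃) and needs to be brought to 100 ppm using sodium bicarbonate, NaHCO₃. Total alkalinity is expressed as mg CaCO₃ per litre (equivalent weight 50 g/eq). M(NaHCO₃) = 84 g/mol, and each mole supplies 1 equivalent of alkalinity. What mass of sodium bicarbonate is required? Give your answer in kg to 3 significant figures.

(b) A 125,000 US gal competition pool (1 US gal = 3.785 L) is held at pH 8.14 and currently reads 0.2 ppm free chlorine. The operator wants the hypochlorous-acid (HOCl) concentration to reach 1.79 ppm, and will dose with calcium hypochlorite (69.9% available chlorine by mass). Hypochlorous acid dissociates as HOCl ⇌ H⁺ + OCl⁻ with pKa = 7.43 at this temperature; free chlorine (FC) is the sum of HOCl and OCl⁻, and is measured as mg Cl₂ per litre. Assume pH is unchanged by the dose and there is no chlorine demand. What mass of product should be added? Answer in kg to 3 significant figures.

(a) Volume: 2320 m³ = 2,320,000 L.
(a) Alkalinity to add: (100 − 42) = 58 mg/L as CaCO₃ × 2,320,000 L = 134,600 g as CaCO₃.
(a) Equivalents: 134,600 g ÷ 50 g/eq = 2691 eq.
(a) NaHCO₃ supplies 1 eq per mole → 2691 mol.
(a) Mass: 2691 mol × 84 g/mol = 226,100 g.

(b) Volume: 125,000 US gal × 3.785 L/gal = 473,125 L.
(b) [OCl⁻]/[HOCl] = 10^(pH − pKa) = 10^(8.14 − 7.43) = 5.129; fraction as HOCl = 1/(1 + 5.129) = 0.1632.
(b) Free chlorine required for 1.79 ppm HOCl: 1.79 / 0.1632 = 10.97 ppm.
(b) FC to add: 10.97 − 0.2 = 10.77 mg/L as Cl₂.
(b) Cl₂ equivalent: 10.77 mg/L × 473,125 L = 5096 g.
(b) Product at 69.9% available Cl: 5096 / 0.699 = 7290 g.

(a) 226 kg; (b) 7.29 kg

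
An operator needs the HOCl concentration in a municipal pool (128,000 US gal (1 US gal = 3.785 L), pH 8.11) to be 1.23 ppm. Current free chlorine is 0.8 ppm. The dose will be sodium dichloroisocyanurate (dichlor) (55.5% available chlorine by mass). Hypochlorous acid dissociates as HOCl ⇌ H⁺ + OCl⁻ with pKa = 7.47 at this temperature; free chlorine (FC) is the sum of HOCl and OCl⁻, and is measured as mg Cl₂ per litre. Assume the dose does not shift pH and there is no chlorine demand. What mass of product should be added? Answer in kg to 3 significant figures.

Volume: 128,000 US gal × 3.785 L/gal = 484,480 L.
[OCl⁻]/[HOCl] = 10^(pH − pKa) = 10^(8.11 − 7.47) = 4.365; fraction as HOCl = 1/(1 + 4.365) = 0.1864.
Free chlorine required for 1.23 ppm HOCl: 1.23 / 0.1864 = 6.599 ppm.
FC to add: 6.599 − 0.8 = 5.799 mg/L as Cl₂.
Cl₂ equivalent: 5.799 mg/L × 484,480 L = 2810 g.
Product at 55.5% available Cl: 2810 / 0.555 = 5062 g.

5.06 kg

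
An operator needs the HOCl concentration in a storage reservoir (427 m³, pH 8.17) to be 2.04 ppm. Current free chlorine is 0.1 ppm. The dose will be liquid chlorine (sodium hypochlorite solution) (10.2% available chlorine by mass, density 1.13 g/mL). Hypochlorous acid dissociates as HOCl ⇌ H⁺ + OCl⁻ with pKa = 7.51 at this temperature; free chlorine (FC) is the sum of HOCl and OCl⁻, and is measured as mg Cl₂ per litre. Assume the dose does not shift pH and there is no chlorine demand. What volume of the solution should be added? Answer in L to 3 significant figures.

41.7 L

Volume: 427 m³ = 427,000 L.
[OCl⁻]/[HOCl] = 10^(pH − pKa) = 10^(8.17 − 7.51) = 4.571; fraction as HOCl = 1/(1 + 4.571) = 0.1795.
Free chlorine required for 2.04 ppm HOCl: 2.04 / 0.1795 = 11.36 ppm.
FC to add: 11.36 − 0.1 = 11.26 mg/L as Cl₂.
Cl₂ equivalent: 11.26 mg/L × 427,000 L = 4810 g.
Product at 10.2% available Cl: 4810 / 0.102 = 47,160 g.
Volume: 47,160 g ÷ 1.13 g/mL = 41,730 mL.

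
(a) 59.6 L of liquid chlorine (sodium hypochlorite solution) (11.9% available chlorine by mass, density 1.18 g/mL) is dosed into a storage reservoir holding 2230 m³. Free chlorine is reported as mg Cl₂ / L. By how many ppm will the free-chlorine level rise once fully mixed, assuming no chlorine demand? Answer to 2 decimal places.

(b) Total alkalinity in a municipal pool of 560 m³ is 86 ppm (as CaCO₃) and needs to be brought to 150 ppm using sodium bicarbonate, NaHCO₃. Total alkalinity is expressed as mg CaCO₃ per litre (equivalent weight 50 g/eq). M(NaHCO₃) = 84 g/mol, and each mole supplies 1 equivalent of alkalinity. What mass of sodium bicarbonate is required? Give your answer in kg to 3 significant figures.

(a) 3.75 ppm; (b) 60.2 kg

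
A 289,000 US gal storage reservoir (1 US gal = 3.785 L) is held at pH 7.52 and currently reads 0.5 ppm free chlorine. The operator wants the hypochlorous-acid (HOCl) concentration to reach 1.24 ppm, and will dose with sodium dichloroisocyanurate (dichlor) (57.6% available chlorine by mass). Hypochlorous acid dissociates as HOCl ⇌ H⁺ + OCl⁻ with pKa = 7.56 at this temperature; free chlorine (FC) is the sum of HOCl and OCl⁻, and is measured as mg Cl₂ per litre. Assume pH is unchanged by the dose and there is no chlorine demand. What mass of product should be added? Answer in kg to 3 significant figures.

3.55 kg

Volume: 289,000 US gal × 3.785 L/gal = 1,093,865 L.
[OCl⁻]/[HOCl] = 10^(pH − pKa) = 10^(7.52 − 7.56) = 0.912; fraction as HOCl = 1/(1 + 0.912) = 0.523.
Free chlorine required for 1.24 ppm HOCl: 1.24 / 0.523 = 2.371 ppm.
FC to add: 2.371 − 0.5 = 1.871 mg/L as Cl₂.
Cl₂ equivalent: 1.871 mg/L × 1,093,865 L = 2047 g.
Product at 57.6% available Cl: 2047 / 0.576 = 3553 g.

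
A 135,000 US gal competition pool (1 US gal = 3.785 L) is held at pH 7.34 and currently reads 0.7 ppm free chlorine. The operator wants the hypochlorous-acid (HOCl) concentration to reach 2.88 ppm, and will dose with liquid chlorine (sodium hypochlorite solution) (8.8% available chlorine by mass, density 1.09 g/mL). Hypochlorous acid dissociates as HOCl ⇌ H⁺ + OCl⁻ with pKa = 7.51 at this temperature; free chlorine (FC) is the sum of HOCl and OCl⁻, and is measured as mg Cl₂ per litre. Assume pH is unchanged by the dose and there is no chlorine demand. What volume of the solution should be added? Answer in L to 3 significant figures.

Volume: 135,000 US gal × 3.785 L/gal = 510,975 L.
[OCl⁻]/[HOCl] = 10^(pH − pKa) = 10^(7.34 − 7.51) = 0.6761; fraction as HOCl = 1/(1 + 0.6761) = 0.5966.
Free chlorine required for 2.88 ppm HOCl: 2.88 / 0.5966 = 4.827 ppm.
FC to add: 4.827 − 0.7 = 4.127 mg/L as Cl₂.
Cl₂ equivalent: 4.127 mg/L × 510,975 L = 2109 g.
Product at 8.8% available Cl: 2109 / 0.088 = 23,960 g.
Volume: 23,960 g ÷ 1.09 g/mL = 21,990 mL.

22.0 L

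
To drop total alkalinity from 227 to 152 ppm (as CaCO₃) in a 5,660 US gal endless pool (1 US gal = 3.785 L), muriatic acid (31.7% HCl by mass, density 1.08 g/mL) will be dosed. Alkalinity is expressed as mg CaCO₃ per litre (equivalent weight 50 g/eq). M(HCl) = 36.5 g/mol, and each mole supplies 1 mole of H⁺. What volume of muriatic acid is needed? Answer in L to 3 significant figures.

3.43 L

Volume: 5,660 US gal × 3.785 L/gal = 21,423 L.
Alkalinity to neutralize: (227 − 152) = 75 mg/L as CaCO₃ × 21,423 L = 1607 g as CaCO₃.
Equivalents of H⁺ required: 1607 ÷ 50 g/eq = 32.13 eq = 32.13 mol HCl.
Mass of HCl: 32.13 × 36.5 = 1173 g.
Mass of 31.7% solution: 1173 / 0.317 = 3700 g.
Volume: 3700 g ÷ 1.08 g/mL = 3426 mL.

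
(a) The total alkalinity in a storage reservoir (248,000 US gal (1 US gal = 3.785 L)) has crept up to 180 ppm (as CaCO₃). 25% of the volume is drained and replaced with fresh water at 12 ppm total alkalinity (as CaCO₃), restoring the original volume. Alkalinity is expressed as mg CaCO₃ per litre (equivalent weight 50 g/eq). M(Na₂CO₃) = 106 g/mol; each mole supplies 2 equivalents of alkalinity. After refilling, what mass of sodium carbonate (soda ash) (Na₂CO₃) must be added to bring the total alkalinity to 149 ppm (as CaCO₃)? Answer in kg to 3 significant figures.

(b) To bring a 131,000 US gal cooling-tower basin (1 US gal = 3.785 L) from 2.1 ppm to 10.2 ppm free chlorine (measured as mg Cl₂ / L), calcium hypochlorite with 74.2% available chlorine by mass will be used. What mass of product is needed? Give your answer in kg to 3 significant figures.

(a) Volume: 248,000 US gal × 3.785 L/gal = 938,680 L.
(a) After draining 25% and refilling: 180 × 0.75 + 12 × 0.25 = 138 ppm.
(a) Deficit to target: 149 − 138 = 11 mg/L.
(a) As CaCO₃: 11 mg/L × 938,680 L = 10,330 g; ÷ 50 g/eq ÷ 2 = 103.3 mol Na₂CO₃.
(a) Mass: 103.3 × 106 = 10,950 g.

(b) Volume: 131,000 US gal × 3.785 L/gal = 495,835 L.
(b) Chlorine deficit: 10.2 − 2.1 = 8.1 ppm = 8.1 mg/L as Cl₂.
(b) Cl₂ equivalent needed: 8.1 mg/L × 495,835 L = 4,016,000 mg = 4016 g.
(b) Product at 74.2% available chlorine: 4016 / 0.742 = 5413 g.

(a) 10.9 kg; (b) 5.41 kg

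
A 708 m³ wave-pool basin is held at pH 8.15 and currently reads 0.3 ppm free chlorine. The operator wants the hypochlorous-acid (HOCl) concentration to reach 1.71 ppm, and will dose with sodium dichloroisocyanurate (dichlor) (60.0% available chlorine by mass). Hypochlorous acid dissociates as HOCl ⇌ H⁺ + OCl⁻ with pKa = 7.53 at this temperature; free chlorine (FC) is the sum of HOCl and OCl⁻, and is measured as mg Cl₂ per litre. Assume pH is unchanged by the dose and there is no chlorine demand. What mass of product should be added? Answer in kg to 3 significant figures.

Volume: 708 m³ = 708,000 L.
[OCl⁻]/[HOCl] = 10^(pH − pKa) = 10^(8.15 − 7.53) = 4.169; fraction as HOCl = 1/(1 + 4.169) = 0.1935.
Free chlorine required for 1.71 ppm HOCl: 1.71 / 0.1935 = 8.838 ppm.
FC to add: 8.838 − 0.3 = 8.538 mg/L as Cl₂.
Cl₂ equivalent: 8.538 mg/L × 708,000 L = 6045 g.
Product at 60.0% available Cl: 6045 / 0.6 = 10,080 g.

10.1 kg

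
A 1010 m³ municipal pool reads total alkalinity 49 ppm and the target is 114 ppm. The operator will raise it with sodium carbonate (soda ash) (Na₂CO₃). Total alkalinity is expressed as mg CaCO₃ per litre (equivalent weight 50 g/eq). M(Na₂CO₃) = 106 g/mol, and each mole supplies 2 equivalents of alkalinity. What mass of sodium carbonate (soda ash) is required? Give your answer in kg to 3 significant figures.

Volume: 1010 m³ = 1,010,000 L.
Alkalinity to add: (114 − 49) = 65 mg/L as CaCO₃ × 1,010,000 L = 65,650 g as CaCO₃.
Equivalents: 65,650 g ÷ 50 g/eq = 1313 eq.
Each mole of Na₂CO₃ supplies 2 eq, so 1313 / 2 = 656.5 mol.
Mass: 656.5 mol × 106 g/mol = 69,590 g.

69.6 kg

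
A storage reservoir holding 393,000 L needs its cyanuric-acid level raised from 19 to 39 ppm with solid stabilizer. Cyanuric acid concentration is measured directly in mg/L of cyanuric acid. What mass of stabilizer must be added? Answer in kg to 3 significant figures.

7.86 kg

CYA to add: (39 − 19) = 20 mg/L × 393,000 L = 7860 g cyanuric acid.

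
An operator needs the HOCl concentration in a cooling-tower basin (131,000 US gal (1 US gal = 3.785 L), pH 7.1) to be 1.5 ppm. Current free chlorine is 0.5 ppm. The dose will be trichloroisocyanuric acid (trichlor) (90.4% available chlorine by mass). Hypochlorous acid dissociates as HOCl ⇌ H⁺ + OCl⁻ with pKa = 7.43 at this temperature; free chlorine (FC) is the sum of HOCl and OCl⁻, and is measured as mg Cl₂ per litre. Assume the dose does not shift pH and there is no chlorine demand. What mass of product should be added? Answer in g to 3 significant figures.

Volume: 131,000 US gal × 3.785 L/gal = 495,835 L.
[OCl⁻]/[HOCl] = 10^(pH − pKa) = 10^(7.1 − 7.43) = 0.4677; fraction as HOCl = 1/(1 + 0.4677) = 0.6813.
Free chlorine required for 1.5 ppm HOCl: 1.5 / 0.6813 = 2.202 ppm.
FC to add: 2.202 − 0.5 = 1.702 mg/L as Cl₂.
Cl₂ equivalent: 1.702 mg/L × 495,835 L = 843.7 g.
Product at 90.4% available Cl: 843.7 / 0.904 = 933.3 g.

933 g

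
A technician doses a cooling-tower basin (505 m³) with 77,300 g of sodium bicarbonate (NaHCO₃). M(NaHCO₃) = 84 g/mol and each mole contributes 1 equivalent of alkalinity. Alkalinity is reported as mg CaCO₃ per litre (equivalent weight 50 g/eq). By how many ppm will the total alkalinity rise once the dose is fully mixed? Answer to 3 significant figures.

Volume: 505 m³ = 505,000 L.
Moles of NaHCO₃: 77,300 g ÷ 84 g/mol = 920.2 mol → 920.2 eq of alkalinity.
As CaCO₃: 920.2 eq × 50 g/eq = 46,010 g.
Rise: 46,010 g / 505,000 L × 1000 = 91.11 mg/L.

91.1 ppm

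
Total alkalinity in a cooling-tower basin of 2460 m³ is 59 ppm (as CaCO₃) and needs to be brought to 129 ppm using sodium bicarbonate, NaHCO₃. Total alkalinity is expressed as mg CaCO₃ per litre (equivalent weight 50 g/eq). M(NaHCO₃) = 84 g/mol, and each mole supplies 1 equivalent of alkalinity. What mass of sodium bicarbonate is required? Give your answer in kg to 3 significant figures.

Volume: 2460 m³ = 2,460,000 L.
Alkalinity to add: (129 − 59) = 70 mg/L as CaCO₃ × 2,460,000 L = 172,200 g as CaCO₃.
Equivalents: 172,200 g ÷ 50 g/eq = 3444 eq.
NaHCO₃ supplies 1 eq per mole → 3444 mol.
Mass: 3444 mol × 84 g/mol = 289,300 g.

289 kg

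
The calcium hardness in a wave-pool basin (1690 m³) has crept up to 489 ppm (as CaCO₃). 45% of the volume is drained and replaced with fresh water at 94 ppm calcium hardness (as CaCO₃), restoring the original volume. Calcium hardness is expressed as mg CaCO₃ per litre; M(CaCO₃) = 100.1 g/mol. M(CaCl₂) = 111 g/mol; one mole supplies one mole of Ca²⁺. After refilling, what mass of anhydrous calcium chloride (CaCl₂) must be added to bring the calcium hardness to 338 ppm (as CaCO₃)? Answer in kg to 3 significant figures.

50.1 kg

Volume: 1690 m³ = 1,690,000 L.
After draining 45% and refilling: 489 × 0.55 + 94 × 0.45 = 311.25 ppm.
Deficit to target: 338 − 311.25 = 26.75 mg/L.
As CaCO₃: 26.75 mg/L × 1,690,000 L = 45,210 g; ÷ 100.1 = 451.6 mol Ca²⁺.
Mass: 451.6 × 111 = 50,130 g.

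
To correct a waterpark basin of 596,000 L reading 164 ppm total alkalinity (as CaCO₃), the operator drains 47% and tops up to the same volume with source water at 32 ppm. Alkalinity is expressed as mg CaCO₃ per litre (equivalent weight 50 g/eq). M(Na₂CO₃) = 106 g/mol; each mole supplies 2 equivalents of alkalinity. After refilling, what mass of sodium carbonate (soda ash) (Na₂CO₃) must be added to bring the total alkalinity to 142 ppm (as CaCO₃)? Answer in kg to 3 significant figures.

After draining 47% and refilling: 164 × 0.53 + 32 × 0.47 = 101.96 ppm.
Deficit to target: 142 − 101.96 = 40.04 mg/L.
As CaCO₃: 40.04 mg/L × 596,000 L = 23,860 g; ÷ 50 g/eq ÷ 2 = 238.6 mol Na₂CO₃.
Mass: 238.6 × 106 = 25,300 g.

25.3 kg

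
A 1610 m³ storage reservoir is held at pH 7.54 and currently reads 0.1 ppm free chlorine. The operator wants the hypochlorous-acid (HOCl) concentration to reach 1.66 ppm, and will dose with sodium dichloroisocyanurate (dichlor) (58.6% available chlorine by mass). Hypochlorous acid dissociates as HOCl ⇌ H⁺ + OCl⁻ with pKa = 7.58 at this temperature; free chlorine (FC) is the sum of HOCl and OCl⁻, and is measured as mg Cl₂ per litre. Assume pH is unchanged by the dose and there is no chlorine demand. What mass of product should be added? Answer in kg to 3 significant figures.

Volume: 1610 m³ = 1,610,000 L.
[OCl⁻]/[HOCl] = 10^(pH − pKa) = 10^(7.54 − 7.58) = 0.912; fraction as HOCl = 1/(1 + 0.912) = 0.523.
Free chlorine required for 1.66 ppm HOCl: 1.66 / 0.523 = 3.174 ppm.
FC to add: 3.174 − 0.1 = 3.074 mg/L as Cl₂.
Cl₂ equivalent: 3.074 mg/L × 1,610,000 L = 4949 g.
Product at 58.6% available Cl: 4949 / 0.586 = 8445 g.

8.45 kg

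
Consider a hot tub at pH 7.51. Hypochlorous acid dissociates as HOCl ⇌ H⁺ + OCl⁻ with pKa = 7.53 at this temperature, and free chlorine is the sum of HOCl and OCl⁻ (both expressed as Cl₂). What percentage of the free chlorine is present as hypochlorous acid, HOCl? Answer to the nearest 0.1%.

51.2%

[OCl⁻]/[HOCl] = 10^(pH − pKa) = 10^(7.51 − 7.53) = 10^-0.02 = 0.955.
Fraction as HOCl = 1 / (1 + 0.955) = 0.5115.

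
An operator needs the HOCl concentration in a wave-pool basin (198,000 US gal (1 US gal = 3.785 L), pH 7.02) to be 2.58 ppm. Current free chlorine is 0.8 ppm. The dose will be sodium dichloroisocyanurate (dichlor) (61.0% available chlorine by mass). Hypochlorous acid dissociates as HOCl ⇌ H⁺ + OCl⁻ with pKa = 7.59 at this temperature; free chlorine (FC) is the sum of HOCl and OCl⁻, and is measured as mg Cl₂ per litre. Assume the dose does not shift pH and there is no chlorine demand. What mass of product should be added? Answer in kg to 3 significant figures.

3.04 kg

Volume: 198,000 US gal × 3.785 L/gal = 749,430 L.
[OCl⁻]/[HOCl] = 10^(pH − pKa) = 10^(7.02 − 7.59) = 0.2692; fraction as HOCl = 1/(1 + 0.2692) = 0.7879.
Free chlorine required for 2.58 ppm HOCl: 2.58 / 0.7879 = 3.274 ppm.
FC to add: 3.274 − 0.8 = 2.474 mg/L as Cl₂.
Cl₂ equivalent: 2.474 mg/L × 749,430 L = 1854 g.
Product at 61.0% available Cl: 1854 / 0.61 = 3040 g.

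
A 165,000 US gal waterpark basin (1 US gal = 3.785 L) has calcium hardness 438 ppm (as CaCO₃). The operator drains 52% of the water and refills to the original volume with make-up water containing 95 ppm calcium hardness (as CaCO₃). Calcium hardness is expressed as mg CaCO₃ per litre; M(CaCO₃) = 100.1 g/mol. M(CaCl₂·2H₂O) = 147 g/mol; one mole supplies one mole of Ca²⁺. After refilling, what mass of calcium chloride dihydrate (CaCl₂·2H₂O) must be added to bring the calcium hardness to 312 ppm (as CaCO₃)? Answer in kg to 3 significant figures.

48.0 kg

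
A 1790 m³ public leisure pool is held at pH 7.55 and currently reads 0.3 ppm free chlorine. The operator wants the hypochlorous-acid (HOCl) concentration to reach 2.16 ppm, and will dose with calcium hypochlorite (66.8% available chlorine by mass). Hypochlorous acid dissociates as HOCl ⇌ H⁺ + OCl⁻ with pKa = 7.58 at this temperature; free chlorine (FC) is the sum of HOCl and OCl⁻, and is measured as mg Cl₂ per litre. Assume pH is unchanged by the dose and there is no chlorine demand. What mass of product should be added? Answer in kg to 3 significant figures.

10.4 kg

Volume: 1790 m³ = 1,790,000 L.
[OCl⁻]/[HOCl] = 10^(pH − pKa) = 10^(7.55 − 7.58) = 0.9333; fraction as HOCl = 1/(1 + 0.9333) = 0.5173.
Free chlorine required for 2.16 ppm HOCl: 2.16 / 0.5173 = 4.176 ppm.
FC to add: 4.176 − 0.3 = 3.876 mg/L as Cl₂.
Cl₂ equivalent: 3.876 mg/L × 1,790,000 L = 6938 g.
Product at 66.8% available Cl: 6938 / 0.668 = 10,390 g.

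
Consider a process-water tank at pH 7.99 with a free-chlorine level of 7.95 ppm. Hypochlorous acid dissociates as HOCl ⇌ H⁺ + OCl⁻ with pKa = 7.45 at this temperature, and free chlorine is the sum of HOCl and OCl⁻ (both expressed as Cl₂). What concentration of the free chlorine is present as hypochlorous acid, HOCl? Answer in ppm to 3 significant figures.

1.78 ppm

[OCl⁻]/[HOCl] = 10^(pH − pKa) = 10^(7.99 − 7.45) = 10^0.54 = 3.467.
Fraction as HOCl = 1 / (1 + 3.467) = 0.2238.
HOCl = 0.2238 × 7.95 ppm = 1.78 ppm.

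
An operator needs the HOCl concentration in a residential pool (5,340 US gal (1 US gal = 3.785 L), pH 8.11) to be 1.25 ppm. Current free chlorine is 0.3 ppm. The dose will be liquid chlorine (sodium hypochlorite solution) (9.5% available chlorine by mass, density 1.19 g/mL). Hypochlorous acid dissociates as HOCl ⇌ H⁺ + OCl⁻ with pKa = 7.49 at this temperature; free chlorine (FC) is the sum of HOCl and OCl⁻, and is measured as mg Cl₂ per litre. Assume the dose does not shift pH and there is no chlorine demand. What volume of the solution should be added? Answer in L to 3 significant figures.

1.10 L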